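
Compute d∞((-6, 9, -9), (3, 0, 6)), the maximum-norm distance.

max(|x_i - y_i|) = max(|-6 - 3|, |9 - 0|, |-9 - 6|) = max(9, 9, 15) = 15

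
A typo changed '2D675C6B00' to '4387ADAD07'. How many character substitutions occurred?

Differing positions: 1, 2, 3, 5, 6, 7, 8, 10. Hamming distance = 8.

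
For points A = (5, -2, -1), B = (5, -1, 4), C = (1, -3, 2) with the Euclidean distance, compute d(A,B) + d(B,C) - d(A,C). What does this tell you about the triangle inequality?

d(A,B) = √(0² + 1² + 5²) = √26 ≈ 5.099, d(B,C) = √(4² + 2² + 2²) = √24 ≈ 4.899, d(A,C) = √(4² + 1² + 3²) = √26 ≈ 5.099.
d(A,B) + d(B,C) - d(A,C) = 5.099 + 4.899 - 5.099 = 9.998 - 5.099 = 4.899 (to 4 decimal places). This is ≥ 0, so the triangle inequality holds for these points.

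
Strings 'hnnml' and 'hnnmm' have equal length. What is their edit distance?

Let D[i][j] be the edit distance between the first i characters of 'hnnml' and the first j characters of 'hnnmm', with D[i][0] = i, D[0][j] = j, and D[i][j] = D[i-1][j-1] if the characters match, else 1 + min(D[i-1][j], D[i][j-1], D[i-1][j-1]). Filling the table (rows: prefixes of 'hnnml', columns: prefixes of 'hnnmm'):
     ε  h  n  n  m  m
  ε  0  1  2  3  4  5
  h  1  0  1  2  3  4
  n  2  1  0  1  2  3
  n  3  2  1  0  1  2
  m  4  3  2  1  0  1
  l  5  4  3  2  1  1
The bottom-right entry gives D[5][5] = 1, so no sequence of fewer than 1 edit works. Backtracking through the table gives one optimal edit sequence (1 edit):
  hnnml → hnnmm (sub l→m @5)
Edit distance = 1.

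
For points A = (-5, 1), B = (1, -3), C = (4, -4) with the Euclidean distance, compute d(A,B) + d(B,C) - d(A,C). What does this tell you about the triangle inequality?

d(A,B) = √(6² + 4²) = √52 ≈ 7.2111, d(B,C) = √(3² + 1²) = √10 ≈ 3.1623, d(A,C) = √(9² + 5²) = √106 ≈ 10.2956.
d(A,B) + d(B,C) - d(A,C) = 7.2111 + 3.1623 - 10.2956 = 10.3734 - 10.2956 = 0.0778 (to 4 decimal places). This is ≥ 0, so the triangle inequality holds for these points.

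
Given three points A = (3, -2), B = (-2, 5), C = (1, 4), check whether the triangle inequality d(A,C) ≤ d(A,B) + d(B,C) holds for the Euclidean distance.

d(A,B) = √(5² + 7²) = √74 ≈ 8.6023, d(B,C) = √(3² + 1²) = √10 ≈ 3.1623, d(A,C) = √(2² + 6²) = √40 ≈ 6.3246.
d(A,C) ≈ 6.3246 ≤ 8.6023 + 3.1623 = 11.7646. Triangle inequality is satisfied.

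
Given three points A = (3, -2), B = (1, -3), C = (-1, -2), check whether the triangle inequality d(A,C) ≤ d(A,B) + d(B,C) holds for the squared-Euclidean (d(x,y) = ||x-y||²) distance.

d(A,B) = 2² + 1² = 5, d(B,C) = 2² + 1² = 5, d(A,C) = 4² + 0² = 16.
d(A,C) = 16 > 5 + 5 = 10. Triangle inequality is VIOLATED. (Squared-Euclidean is not a metric — this is a counterexample.)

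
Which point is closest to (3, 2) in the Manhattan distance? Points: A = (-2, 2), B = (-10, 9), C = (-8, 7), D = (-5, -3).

Distances: d(A) = 5, d(B) = 20, d(C) = 16, d(D) = 13. Nearest: A = (-2, 2) with distance 5.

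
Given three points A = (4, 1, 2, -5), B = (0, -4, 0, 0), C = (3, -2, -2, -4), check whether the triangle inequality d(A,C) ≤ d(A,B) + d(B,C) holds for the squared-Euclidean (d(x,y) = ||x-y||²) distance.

d(A,B) = 4² + 5² + 2² + 5² = 70, d(B,C) = 3² + 2² + 2² + 4² = 33, d(A,C) = 1² + 3² + 4² + 1² = 27.
d(A,C) = 27 ≤ 70 + 33 = 103. Triangle inequality is satisfied.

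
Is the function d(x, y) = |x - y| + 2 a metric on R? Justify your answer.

No. d fails identity of indiscernibles (specifically d(x,x) = 0): d(5, 5) = |5 - 5| + 2 = 0 + 2 = 2 ≠ 0.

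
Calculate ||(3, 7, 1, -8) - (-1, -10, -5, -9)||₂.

√(Σ(x_i - y_i)²) = √((3 - (-1))² + (7 - (-10))² + (1 - (-5))² + (-8 - (-9))²)
= √(4² + 17² + 6² + 1²) = √(16 + 289 + 36 + 1) = √342 ≈ 18.4932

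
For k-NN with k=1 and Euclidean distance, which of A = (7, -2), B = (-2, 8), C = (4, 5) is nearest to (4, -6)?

Distances: d(A) = 5, d(B) ≈ 15.2315, d(C) = 11. Nearest: A = (7, -2) with distance 5.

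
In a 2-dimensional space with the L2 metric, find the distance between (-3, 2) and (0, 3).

(Σ|x_i - y_i|^2)^(1/2) = (|-3 - 0|^2 + |2 - 3|^2)^(1/2)
= (3^2 + 1^2)^(1/2) = (9 + 1)^(1/2) = (10)^(1/2) ≈ 3.1623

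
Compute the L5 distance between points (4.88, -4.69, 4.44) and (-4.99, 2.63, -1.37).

(Σ|x_i - y_i|^5)^(1/5) = (|4.88 - (-4.99)|^5 + |-4.69 - 2.63|^5 + |4.44 - (-1.37)|^5)^(1/5)
= (9.87^5 + 7.32^5 + 5.81^5)^(1/5) ≈ (93666.8172 + 21016.2587 + 6620.3456)^(1/5) = (121303.4215)^(1/5) ≈ 10.3938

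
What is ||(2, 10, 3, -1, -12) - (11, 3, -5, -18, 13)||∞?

max(|x_i - y_i|) = max(|2 - 11|, |10 - 3|, |3 - (-5)|, |-1 - (-18)|, |-12 - 13|) = max(9, 7, 8, 17, 25) = 25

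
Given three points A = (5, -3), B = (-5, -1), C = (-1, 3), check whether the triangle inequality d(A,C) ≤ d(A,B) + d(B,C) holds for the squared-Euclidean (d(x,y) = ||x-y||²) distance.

d(A,B) = 10² + 2² = 104, d(B,C) = 4² + 4² = 32, d(A,C) = 6² + 6² = 72.
d(A,C) = 72 ≤ 104 + 32 = 136. Triangle inequality is satisfied.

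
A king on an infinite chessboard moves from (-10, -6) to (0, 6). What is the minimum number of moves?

max(|x_i - y_i|) = max(|-10 - 0|, |-6 - 6|) = max(10, 12) = 12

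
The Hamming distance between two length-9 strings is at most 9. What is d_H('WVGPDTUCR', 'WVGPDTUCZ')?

Differing positions: 9. Hamming distance = 1. The maximum possible Hamming distance for length-9 strings is 9, so d_H/9 = 1/9 ≈ 0.1111.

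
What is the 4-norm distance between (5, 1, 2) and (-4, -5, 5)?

(Σ|x_i - y_i|^4)^(1/4) = (|5 - (-4)|^4 + |1 - (-5)|^4 + |2 - 5|^4)^(1/4)
= (9^4 + 6^4 + 3^4)^(1/4) = (6561 + 1296 + 81)^(1/4) = (7938)^(1/4) ≈ 9.439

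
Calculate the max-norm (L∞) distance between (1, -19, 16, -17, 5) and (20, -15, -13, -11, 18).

max(|x_i - y_i|) = max(|1 - 20|, |-19 - (-15)|, |16 - (-13)|, |-17 - (-11)|, |5 - 18|) = max(19, 4, 29, 6, 13) = 29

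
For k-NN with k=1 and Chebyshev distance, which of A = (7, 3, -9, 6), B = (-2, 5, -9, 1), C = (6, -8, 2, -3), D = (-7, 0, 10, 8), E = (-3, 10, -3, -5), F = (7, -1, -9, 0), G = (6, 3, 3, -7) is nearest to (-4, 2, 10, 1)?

Distances: d(A) = 19, d(B) = 19, d(C) = 10, d(D) = 7, d(E) = 13, d(F) = 19, d(G) = 10. Nearest: D = (-7, 0, 10, 8) with distance 7.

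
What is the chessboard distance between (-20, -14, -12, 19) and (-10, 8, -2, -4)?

max(|x_i - y_i|) = max(|-20 - (-10)|, |-14 - 8|, |-12 - (-2)|, |19 - (-4)|) = max(10, 22, 10, 23) = 23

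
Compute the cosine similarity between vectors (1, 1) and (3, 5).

With u = (1, 1), v = (3, 5):
u·v = 1·3 + 1·5 = 3 + 5 = 8.
|u| = √(1² + 1²) = √2, |v| = √(3² + 5²) = √34, so |u||v| = √(2·34) = √68.
cos θ = (u·v)/(|u||v|) = 8/√68 ≈ 0.9701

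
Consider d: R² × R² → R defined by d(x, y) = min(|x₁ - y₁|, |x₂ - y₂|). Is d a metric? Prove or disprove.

No. d fails identity of indiscernibles: take x = (-2, 0) and y = (-2, 6). Then d(x,y) = min(|-2 - (-2)|, |0 - 6|) = min(0, 6) = 0, yet x ≠ y.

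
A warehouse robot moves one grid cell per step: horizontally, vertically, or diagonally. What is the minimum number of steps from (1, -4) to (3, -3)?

max(|x_i - y_i|) = max(|1 - 3|, |-4 - (-3)|) = max(2, 1) = 2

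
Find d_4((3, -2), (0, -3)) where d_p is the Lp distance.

(Σ|x_i - y_i|^4)^(1/4) = (|3 - 0|^4 + |-2 - (-3)|^4)^(1/4)
= (3^4 + 1^4)^(1/4) = (81 + 1)^(1/4) = (82)^(1/4) ≈ 3.0092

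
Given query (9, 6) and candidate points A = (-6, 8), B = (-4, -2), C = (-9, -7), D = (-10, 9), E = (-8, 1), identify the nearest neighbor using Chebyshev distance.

Distances: d(A) = 15, d(B) = 13, d(C) = 18, d(D) = 19, d(E) = 17. Nearest: B = (-4, -2) with distance 13.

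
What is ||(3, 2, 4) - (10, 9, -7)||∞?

max(|x_i - y_i|) = max(|3 - 10|, |2 - 9|, |4 - (-7)|) = max(7, 7, 11) = 11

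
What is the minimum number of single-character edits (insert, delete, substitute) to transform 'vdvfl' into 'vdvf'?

Let D[i][j] be the edit distance between the first i characters of 'vdvfl' and the first j characters of 'vdvf', with D[i][0] = i, D[0][j] = j, and D[i][j] = D[i-1][j-1] if the characters match, else 1 + min(D[i-1][j], D[i][j-1], D[i-1][j-1]). Filling the table (rows: prefixes of 'vdvfl', columns: prefixes of 'vdvf'):
     ε  v  d  v  f
  ε  0  1  2  3  4
  v  1  0  1  2  3
  d  2  1  0  1  2
  v  3  2  1  0  1
  f  4  3  2  1  0
  l  5  4  3  2  1
The bottom-right entry gives D[5][4] = 1, so no sequence of fewer than 1 edit works. Backtracking through the table gives one optimal edit sequence (1 edit):
  vdvfl → vdvf (del l @5)
Edit distance = 1.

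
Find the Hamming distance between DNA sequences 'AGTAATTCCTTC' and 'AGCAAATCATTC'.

Differing positions: 3, 6, 9. Hamming distance = 3.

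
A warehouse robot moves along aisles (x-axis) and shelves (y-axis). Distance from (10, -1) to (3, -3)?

Σ|x_i - y_i| = |10 - 3| + |-1 - (-3)| = 7 + 2 = 9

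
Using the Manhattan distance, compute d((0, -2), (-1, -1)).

Σ|x_i - y_i| = |0 - (-1)| + |-2 - (-1)| = 1 + 1 = 2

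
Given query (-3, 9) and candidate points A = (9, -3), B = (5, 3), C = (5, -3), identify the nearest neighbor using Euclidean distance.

Distances: d(A) ≈ 16.9706, d(B) = 10, d(C) ≈ 14.4222. Nearest: B = (5, 3) with distance 10.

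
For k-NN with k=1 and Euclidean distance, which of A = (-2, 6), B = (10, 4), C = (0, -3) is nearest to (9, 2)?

Distances: d(A) ≈ 11.7047, d(B) ≈ 2.2361, d(C) ≈ 10.2956. Nearest: B = (10, 4) with distance 2.2361.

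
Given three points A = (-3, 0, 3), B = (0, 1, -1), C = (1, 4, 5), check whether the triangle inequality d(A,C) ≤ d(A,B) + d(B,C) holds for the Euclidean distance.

d(A,B) = √(3² + 1² + 4²) = √26 ≈ 5.099, d(B,C) = √(1² + 3² + 6²) = √46 ≈ 6.7823, d(A,C) = √(4² + 4² + 2²) = √36 = 6.
d(A,C) = 6 ≤ 5.099 + 6.7823 = 11.8813. Triangle inequality is satisfied.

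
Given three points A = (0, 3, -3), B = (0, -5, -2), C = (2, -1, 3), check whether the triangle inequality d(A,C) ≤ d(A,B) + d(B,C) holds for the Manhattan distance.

d(A,B) = 0 + 8 + 1 = 9, d(B,C) = 2 + 4 + 5 = 11, d(A,C) = 2 + 4 + 6 = 12.
d(A,C) = 12 ≤ 9 + 11 = 20. Triangle inequality is satisfied.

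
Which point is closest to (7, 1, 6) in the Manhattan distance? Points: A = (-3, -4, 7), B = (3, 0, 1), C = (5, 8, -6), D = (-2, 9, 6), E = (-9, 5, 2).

Distances: d(A) = 16, d(B) = 10, d(C) = 21, d(D) = 17, d(E) = 24. Nearest: B = (3, 0, 1) with distance 10.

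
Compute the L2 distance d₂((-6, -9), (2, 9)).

√(Σ(x_i - y_i)²) = √((-6 - 2)² + (-9 - 9)²)
= √((-8)² + (-18)²) = √(64 + 324) = √388 ≈ 19.6977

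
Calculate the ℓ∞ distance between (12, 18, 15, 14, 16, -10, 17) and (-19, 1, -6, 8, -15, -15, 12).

max(|x_i - y_i|) = max(|12 - (-19)|, |18 - 1|, |15 - (-6)|, |14 - 8|, |16 - (-15)|, |-10 - (-15)|, |17 - 12|) = max(31, 17, 21, 6, 31, 5, 5) = 31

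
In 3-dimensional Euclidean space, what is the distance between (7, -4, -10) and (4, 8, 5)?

√(Σ(x_i - y_i)²) = √((7 - 4)² + (-4 - 8)² + (-10 - 5)²)
= √(3² + (-12)² + (-15)²) = √(9 + 144 + 225) = √378 ≈ 19.4422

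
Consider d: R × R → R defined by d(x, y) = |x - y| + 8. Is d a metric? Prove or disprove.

No. d fails identity of indiscernibles (specifically d(x,x) = 0): d(-5, -5) = |-5 - (-5)| + 8 = 0 + 8 = 8 ≠ 0.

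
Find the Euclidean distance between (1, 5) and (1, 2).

√(Σ(x_i - y_i)²) = √((1 - 1)² + (5 - 2)²)
= √(0² + 3²) = √(0 + 9) = √9 = 3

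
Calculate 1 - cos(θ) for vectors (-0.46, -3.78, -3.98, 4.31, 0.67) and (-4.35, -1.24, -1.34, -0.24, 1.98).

With u = (-0.46, -3.78, -3.98, 4.31, 0.67), v = (-4.35, -1.24, -1.34, -0.24, 1.98):
u·v = (-0.46)·(-4.35) + (-3.78)·(-1.24) + (-3.98)·(-1.34) + 4.31·(-0.24) + 0.67·1.98 = 2.001 + 4.6872 + 5.3332 + (-1.0344) + 1.3266 = 12.3136.
|u| = √((-0.46)² + (-3.78)² + (-3.98)² + 4.31² + 0.67²) = √(0.2116 + 14.2884 + 15.8404 + 18.5761 + 0.4489) = √49.3654, |v| = √((-4.35)² + (-1.24)² + (-1.34)² + (-0.24)² + 1.98²) = √(18.9225 + 1.5376 + 1.7956 + 0.0576 + 3.9204) = √26.2337.
cos θ = (u·v)/(|u||v|) = 12.3136/(√49.3654·√26.2337) ≈ 0.3422
Cosine distance = 1 - cos θ ≈ 1 - 0.3422 = 0.6578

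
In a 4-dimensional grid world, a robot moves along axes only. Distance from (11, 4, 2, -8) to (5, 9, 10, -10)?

Σ|x_i - y_i| = |11 - 5| + |4 - 9| + |2 - 10| + |-8 - (-10)| = 6 + 5 + 8 + 2 = 21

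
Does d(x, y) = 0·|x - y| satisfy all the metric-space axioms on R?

No. With c = 0, d(x,y) = 0 for all x, y. This fails identity of indiscernibles: d(3, 5) = 0 but 3 ≠ 5.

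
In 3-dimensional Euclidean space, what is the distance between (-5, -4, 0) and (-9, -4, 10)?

√(Σ(x_i - y_i)²) = √((-5 - (-9))² + (-4 - (-4))² + (0 - 10)²)
= √(4² + 0² + (-10)²) = √(16 + 0 + 100) = √116 ≈ 10.7703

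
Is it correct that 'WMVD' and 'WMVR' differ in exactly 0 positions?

Differing positions: 4. Hamming distance = 1, so the claim that d_H = 0 is false.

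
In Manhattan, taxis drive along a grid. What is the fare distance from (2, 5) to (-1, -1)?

Σ|x_i - y_i| = |2 - (-1)| + |5 - (-1)| = 3 + 6 = 9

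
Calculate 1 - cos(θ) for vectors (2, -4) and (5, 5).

With u = (2, -4), v = (5, 5):
u·v = 2·5 + (-4)·5 = 10 + (-20) = -10.
|u| = √(2² + (-4)²) = √20, |v| = √(5² + 5²) = √50, so |u||v| = √(20·50) = √1000.
cos θ = (u·v)/(|u||v|) = -10/√1000 ≈ -0.3162
Cosine distance = 1 - cos θ ≈ 1 - (-0.3162) = 1.3162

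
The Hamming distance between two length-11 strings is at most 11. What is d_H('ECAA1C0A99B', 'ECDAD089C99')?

Differing positions: 3, 5, 6, 7, 8, 9, 11. Hamming distance = 7. The maximum possible Hamming distance for length-11 strings is 11, so d_H/11 = 7/11 ≈ 0.6364.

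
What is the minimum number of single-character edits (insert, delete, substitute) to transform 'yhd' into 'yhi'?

Let D[i][j] be the edit distance between the first i characters of 'yhd' and the first j characters of 'yhi', with D[i][0] = i, D[0][j] = j, and D[i][j] = D[i-1][j-1] if the characters match, else 1 + min(D[i-1][j], D[i][j-1], D[i-1][j-1]). Filling the table (rows: prefixes of 'yhd', columns: prefixes of 'yhi'):
     ε  y  h  i
  ε  0  1  2  3
  y  1  0  1  2
  h  2  1  0  1
  d  3  2  1  1
The bottom-right entry gives D[3][3] = 1, so no sequence of fewer than 1 edit works. Backtracking through the table gives one optimal edit sequence (1 edit):
  yhd → yhi (sub d→i @3)
Edit distance = 1.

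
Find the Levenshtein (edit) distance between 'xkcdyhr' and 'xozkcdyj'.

Let D[i][j] be the edit distance between the first i characters of 'xkcdyhr' and the first j characters of 'xozkcdyj', with D[i][0] = i, D[0][j] = j, and D[i][j] = D[i-1][j-1] if the characters match, else 1 + min(D[i-1][j], D[i][j-1], D[i-1][j-1]). Filling the table (rows: prefixes of 'xkcdyhr', columns: prefixes of 'xozkcdyj'):
     ε  x  o  z  k  c  d  y  j
  ε  0  1  2  3  4  5  6  7  8
  x  1  0  1  2  3  4  5  6  7
  k  2  1  1  2  2  3  4  5  6
  c  3  2  2  2  3  2  3  4  5
  d  4  3  3  3  3  3  2  3  4
  y  5  4  4  4  4  4  3  2  3
  h  6  5  5  5  5  5  4  3  3
  r  7  6  6  6  6  6  5  4  4
The bottom-right entry gives D[7][8] = 4, so no sequence of fewer than 4 edits works. Backtracking through the table gives one optimal edit sequence (4 edits):
  xkcdyhr → xokcdyhr (ins o @2)
  xokcdyhr → xozkcdyhr (ins z @3)
  xozkcdyhr → xozkcdyr (del h @8)
  xozkcdyr → xozkcdyj (sub r→j @8)
Edit distance = 4.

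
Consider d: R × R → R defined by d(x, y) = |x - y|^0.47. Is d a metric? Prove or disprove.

Yes. With 0 < p = 0.47 ≤ 1, d(x,y) = |x-y|^0.47 is a metric on R. Non-negativity and symmetry are immediate; |x-y|^0.47 = 0 ⟺ |x-y| = 0 ⟺ x = y. For the triangle inequality, the function t ↦ t^0.47 is subadditive on [0,∞) when p ≤ 1, so |x-z|^0.47 ≤ (|x-y| + |y-z|)^0.47 ≤ |x-y|^0.47 + |y-z|^0.47.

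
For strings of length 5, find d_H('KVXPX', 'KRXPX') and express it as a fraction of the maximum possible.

Differing positions: 2. Hamming distance = 1. The maximum possible Hamming distance for length-5 strings is 5, so d_H/5 = 1/5 = 0.2.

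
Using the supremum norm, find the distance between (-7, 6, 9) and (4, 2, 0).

max(|x_i - y_i|) = max(|-7 - 4|, |6 - 2|, |9 - 0|) = max(11, 4, 9) = 11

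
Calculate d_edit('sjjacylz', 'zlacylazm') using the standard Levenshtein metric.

Let D[i][j] be the edit distance between the first i characters of 'sjjacylz' and the first j characters of 'zlacylazm', with D[i][0] = i, D[0][j] = j, and D[i][j] = D[i-1][j-1] if the characters match, else 1 + min(D[i-1][j], D[i][j-1], D[i-1][j-1]). Filling the table (rows: prefixes of 'sjjacylz', columns: prefixes of 'zlacylazm'):
     ε  z  l  a  c  y  l  a  z  m
  ε  0  1  2  3  4  5  6  7  8  9
  s  1  1  2  3  4  5  6  7  8  9
  j  2  2  2  3  4  5  6  7  8  9
  j  3  3  3  3  4  5  6  7  8  9
  a  4  4  4  3  4  5  6  6  7  8
  c  5  5  5  4  3  4  5  6  7  8
  y  6  6  6  5  4  3  4  5  6  7
  l  7  7  6  6  5  4  3  4  5  6
  z  8  7  7  7  6  5  4  4  4  5
The bottom-right entry gives D[8][9] = 5, so no sequence of fewer than 5 edits works. Backtracking through the table gives one optimal edit sequence (5 edits):
  sjjacylz → jjacylz (del s @1)
  jjacylz → zjacylz (sub j→z @1)
  zjacylz → zlacylz (sub j→l @2)
  zlacylz → zlacylaz (ins a @7)
  zlacylaz → zlacylazm (ins m @9)
Edit distance = 5.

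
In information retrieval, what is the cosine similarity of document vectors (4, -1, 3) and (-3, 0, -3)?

With u = (4, -1, 3), v = (-3, 0, -3):
u·v = 4·(-3) + (-1)·0 + 3·(-3) = (-12) + 0 + (-9) = -21.
|u| = √(4² + (-1)² + 3²) = √26, |v| = √((-3)² + 0² + (-3)²) = √18, so |u||v| = √(26·18) = √468.
cos θ = (u·v)/(|u||v|) = -21/√468 ≈ -0.9707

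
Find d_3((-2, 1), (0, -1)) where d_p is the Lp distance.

(Σ|x_i - y_i|^3)^(1/3) = (|-2 - 0|^3 + |1 - (-1)|^3)^(1/3)
= (2^3 + 2^3)^(1/3) = (8 + 8)^(1/3) = (16)^(1/3) ≈ 2.5198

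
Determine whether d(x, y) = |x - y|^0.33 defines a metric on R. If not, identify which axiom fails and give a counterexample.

Yes. With 0 < p = 0.33 ≤ 1, d(x,y) = |x-y|^0.33 is a metric on R. Non-negativity and symmetry are immediate; |x-y|^0.33 = 0 ⟺ |x-y| = 0 ⟺ x = y. For the triangle inequality, the function t ↦ t^0.33 is subadditive on [0,∞) when p ≤ 1, so |x-z|^0.33 ≤ (|x-y| + |y-z|)^0.33 ≤ |x-y|^0.33 + |y-z|^0.33.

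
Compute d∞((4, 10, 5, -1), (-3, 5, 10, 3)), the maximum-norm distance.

max(|x_i - y_i|) = max(|4 - (-3)|, |10 - 5|, |5 - 10|, |-1 - 3|) = max(7, 5, 5, 4) = 7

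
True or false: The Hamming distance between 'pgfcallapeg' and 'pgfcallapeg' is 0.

Differing positions: none. Hamming distance = 0, so the claim is true.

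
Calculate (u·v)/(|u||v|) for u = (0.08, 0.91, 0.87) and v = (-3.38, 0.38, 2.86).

With u = (0.08, 0.91, 0.87), v = (-3.38, 0.38, 2.86):
u·v = 0.08·(-3.38) + 0.91·0.38 + 0.87·2.86 = (-0.2704) + 0.3458 + 2.4882 = 2.5636.
|u| = √(0.08² + 0.91² + 0.87²) = √(0.0064 + 0.8281 + 0.7569) = √1.5914, |v| = √((-3.38)² + 0.38² + 2.86²) = √(11.4244 + 0.1444 + 8.1796) = √19.7484.
cos θ = (u·v)/(|u||v|) = 2.5636/(√1.5914·√19.7484) ≈ 0.4573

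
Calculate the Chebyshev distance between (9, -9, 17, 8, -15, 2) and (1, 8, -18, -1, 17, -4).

max(|x_i - y_i|) = max(|9 - 1|, |-9 - 8|, |17 - (-18)|, |8 - (-1)|, |-15 - 17|, |2 - (-4)|) = max(8, 17, 35, 9, 32, 6) = 35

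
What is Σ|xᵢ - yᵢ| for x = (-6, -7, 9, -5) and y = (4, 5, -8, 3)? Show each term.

Σ|x_i - y_i| = |-6 - 4| + |-7 - 5| + |9 - (-8)| + |-5 - 3| = 10 + 12 + 17 + 8 = 47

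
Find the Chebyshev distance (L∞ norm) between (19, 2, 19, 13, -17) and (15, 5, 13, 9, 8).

max(|x_i - y_i|) = max(|19 - 15|, |2 - 5|, |19 - 13|, |13 - 9|, |-17 - 8|) = max(4, 3, 6, 4, 25) = 25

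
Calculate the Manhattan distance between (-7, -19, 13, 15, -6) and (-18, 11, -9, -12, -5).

Σ|x_i - y_i| = |-7 - (-18)| + |-19 - 11| + |13 - (-9)| + |15 - (-12)| + |-6 - (-5)| = 11 + 30 + 22 + 27 + 1 = 91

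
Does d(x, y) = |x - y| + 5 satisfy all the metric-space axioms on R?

No. d fails identity of indiscernibles (specifically d(x,x) = 0): d(4, 4) = |4 - 4| + 5 = 0 + 5 = 5 ≠ 0.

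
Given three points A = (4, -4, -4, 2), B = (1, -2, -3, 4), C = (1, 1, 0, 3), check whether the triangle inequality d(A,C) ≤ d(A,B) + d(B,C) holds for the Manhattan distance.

d(A,B) = 3 + 2 + 1 + 2 = 8, d(B,C) = 0 + 3 + 3 + 1 = 7, d(A,C) = 3 + 5 + 4 + 1 = 13.
d(A,C) = 13 ≤ 8 + 7 = 15. Triangle inequality is satisfied.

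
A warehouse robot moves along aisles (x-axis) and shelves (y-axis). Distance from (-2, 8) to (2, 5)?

Σ|x_i - y_i| = |-2 - 2| + |8 - 5| = 4 + 3 = 7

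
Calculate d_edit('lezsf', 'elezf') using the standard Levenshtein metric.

Let D[i][j] be the edit distance between the first i characters of 'lezsf' and the first j characters of 'elezf', with D[i][0] = i, D[0][j] = j, and D[i][j] = D[i-1][j-1] if the characters match, else 1 + min(D[i-1][j], D[i][j-1], D[i-1][j-1]). Filling the table (rows: prefixes of 'lezsf', columns: prefixes of 'elezf'):
     ε  e  l  e  z  f
  ε  0  1  2  3  4  5
  l  1  1  1  2  3  4
  e  2  1  2  1  2  3
  z  3  2  2  2  1  2
  s  4  3  3  3  2  2
  f  5  4  4  4  3  2
The bottom-right entry gives D[5][5] = 2, so no sequence of fewer than 2 edits works. Backtracking through the table gives one optimal edit sequence (2 edits):
  lezsf → elezsf (ins e @1)
  elezsf → elezf (del s @5)
Edit distance = 2.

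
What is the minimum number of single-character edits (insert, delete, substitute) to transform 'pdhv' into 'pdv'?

Let D[i][j] be the edit distance between the first i characters of 'pdhv' and the first j characters of 'pdv', with D[i][0] = i, D[0][j] = j, and D[i][j] = D[i-1][j-1] if the characters match, else 1 + min(D[i-1][j], D[i][j-1], D[i-1][j-1]). Filling the table (rows: prefixes of 'pdhv', columns: prefixes of 'pdv'):
     ε  p  d  v
  ε  0  1  2  3
  p  1  0  1  2
  d  2  1  0  1
  h  3  2  1  1
  v  4  3  2  1
The bottom-right entry gives D[4][3] = 1, so no sequence of fewer than 1 edit works. Backtracking through the table gives one optimal edit sequence (1 edit):
  pdhv → pdv (del h @3)
Edit distance = 1.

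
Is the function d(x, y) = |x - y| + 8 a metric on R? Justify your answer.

No. d fails identity of indiscernibles (specifically d(x,x) = 0): d(-4, -4) = |-4 - (-4)| + 8 = 0 + 8 = 8 ≠ 0.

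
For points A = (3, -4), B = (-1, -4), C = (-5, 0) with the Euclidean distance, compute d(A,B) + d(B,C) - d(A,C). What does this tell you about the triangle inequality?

d(A,B) = √(4² + 0²) = √16 = 4, d(B,C) = √(4² + 4²) = √32 ≈ 5.6569, d(A,C) = √(8² + 4²) = √80 ≈ 8.9443.
d(A,B) + d(B,C) - d(A,C) = 4 + 5.6569 - 8.9443 = 9.6569 - 8.9443 = 0.7126 (to 4 decimal places). This is ≥ 0, so the triangle inequality holds for these points.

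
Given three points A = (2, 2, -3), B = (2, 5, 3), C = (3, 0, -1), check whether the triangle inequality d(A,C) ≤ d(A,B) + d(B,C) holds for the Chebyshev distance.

d(A,B) = max(0, 3, 6) = 6, d(B,C) = max(1, 5, 4) = 5, d(A,C) = max(1, 2, 2) = 2.
d(A,C) = 2 ≤ 6 + 5 = 11. Triangle inequality is satisfied.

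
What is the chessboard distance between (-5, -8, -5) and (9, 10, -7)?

max(|x_i - y_i|) = max(|-5 - 9|, |-8 - 10|, |-5 - (-7)|) = max(14, 18, 2) = 18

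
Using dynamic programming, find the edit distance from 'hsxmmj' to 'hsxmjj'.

Let D[i][j] be the edit distance between the first i characters of 'hsxmmj' and the first j characters of 'hsxmjj', with D[i][0] = i, D[0][j] = j, and D[i][j] = D[i-1][j-1] if the characters match, else 1 + min(D[i-1][j], D[i][j-1], D[i-1][j-1]). Filling the table (rows: prefixes of 'hsxmmj', columns: prefixes of 'hsxmjj'):
     ε  h  s  x  m  j  j
  ε  0  1  2  3  4  5  6
  h  1  0  1  2  3  4  5
  s  2  1  0  1  2  3  4
  x  3  2  1  0  1  2  3
  m  4  3  2  1  0  1  2
  m  5  4  3  2  1  1  2
  j  6  5  4  3  2  1  1
The bottom-right entry gives D[6][6] = 1, so no sequence of fewer than 1 edit works. Backtracking through the table gives one optimal edit sequence (1 edit):
  hsxmmj → hsxmjj (sub m→j @5)
Edit distance = 1.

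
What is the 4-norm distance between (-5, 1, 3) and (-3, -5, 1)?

(Σ|x_i - y_i|^4)^(1/4) = (|-5 - (-3)|^4 + |1 - (-5)|^4 + |3 - 1|^4)^(1/4)
= (2^4 + 6^4 + 2^4)^(1/4) = (16 + 1296 + 16)^(1/4) = (1328)^(1/4) ≈ 6.0367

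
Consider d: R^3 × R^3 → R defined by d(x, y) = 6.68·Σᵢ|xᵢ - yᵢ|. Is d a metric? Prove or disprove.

Yes. The L1 (Manhattan) norm induces a metric on R^3, and multiplying a metric by a positive constant 6.68 > 0 preserves all four axioms: non-negativity (6.68·||x-y|| ≥ 0), identity (6.68·||x-y|| = 0 ⟺ ||x-y|| = 0 ⟺ x = y), symmetry (||x-y|| = ||y-x||), and the triangle inequality (6.68·||x-z|| ≤ 6.68·||x-y|| + 6.68·||y-z||). So d is a metric.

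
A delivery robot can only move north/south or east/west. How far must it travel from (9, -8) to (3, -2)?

Σ|x_i - y_i| = |9 - 3| + |-8 - (-2)| = 6 + 6 = 12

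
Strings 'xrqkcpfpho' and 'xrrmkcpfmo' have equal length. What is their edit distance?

Let D[i][j] be the edit distance between the first i characters of 'xrqkcpfpho' and the first j characters of 'xrrmkcpfmo', with D[i][0] = i, D[0][j] = j, and D[i][j] = D[i-1][j-1] if the characters match, else 1 + min(D[i-1][j], D[i][j-1], D[i-1][j-1]). Filling the table (rows: prefixes of 'xrqkcpfpho', columns: prefixes of 'xrrmkcpfmo'):
     ε  x  r  r  m  k  c  p  f  m  o
  ε  0  1  2  3  4  5  6  7  8  9 10
  x  1  0  1  2  3  4  5  6  7  8  9
  r  2  1  0  1  2  3  4  5  6  7  8
  q  3  2  1  1  2  3  4  5  6  7  8
  k  4  3  2  2  2  2  3  4  5  6  7
  c  5  4  3  3  3  3  2  3  4  5  6
  p  6  5  4  4  4  4  3  2  3  4  5
  f  7  6  5  5  5  5  4  3  2  3  4
  p  8  7  6  6  6  6  5  4  3  3  4
  h  9  8  7  7  7  7  6  5  4  4  4
  o 10  9  8  8  8  8  7  6  5  5  4
The bottom-right entry gives D[10][10] = 4, so no sequence of fewer than 4 edits works. Backtracking through the table gives one optimal edit sequence (4 edits):
  xrqkcpfpho → xrrqkcpfpho (ins r @2)
  xrrqkcpfpho → xrrmkcpfpho (sub q→m @4)
  xrrmkcpfpho → xrrmkcpfho (del p @9)
  xrrmkcpfho → xrrmkcpfmo (sub h→m @9)
Edit distance = 4.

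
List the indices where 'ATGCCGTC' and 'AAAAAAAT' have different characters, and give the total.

Differing positions: 2, 3, 4, 5, 6, 7, 8. Hamming distance = 7.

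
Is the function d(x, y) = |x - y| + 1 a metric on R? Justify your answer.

No. d fails identity of indiscernibles (specifically d(x,x) = 0): d(-4, -4) = |-4 - (-4)| + 1 = 0 + 1 = 1 ≠ 0.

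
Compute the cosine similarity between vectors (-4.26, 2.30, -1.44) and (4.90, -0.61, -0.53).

With u = (-4.26, 2.30, -1.44), v = (4.90, -0.61, -0.53):
u·v = (-4.26)·4.9 + 2.3·(-0.61) + (-1.44)·(-0.53) = (-20.874) + (-1.403) + 0.7632 = -21.5138.
|u| = √((-4.26)² + 2.3² + (-1.44)²) = √(18.1476 + 5.29 + 2.0736) = √25.5112, |v| = √(4.9² + (-0.61)² + (-0.53)²) = √(24.01 + 0.3721 + 0.2809) = √24.663.
cos θ = (u·v)/(|u||v|) = -21.5138/(√25.5112·√24.663) ≈ -0.8577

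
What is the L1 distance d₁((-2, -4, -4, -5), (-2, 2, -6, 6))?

Σ|x_i - y_i| = |-2 - (-2)| + |-4 - 2| + |-4 - (-6)| + |-5 - 6| = 0 + 6 + 2 + 11 = 19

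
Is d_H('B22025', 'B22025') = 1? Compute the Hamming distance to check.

Differing positions: none. Hamming distance = 0, so the claim that d_H = 1 is false.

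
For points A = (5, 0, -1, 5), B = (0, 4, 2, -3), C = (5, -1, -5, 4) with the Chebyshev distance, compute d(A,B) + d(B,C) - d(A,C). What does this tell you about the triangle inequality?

d(A,B) = max(5, 4, 3, 8) = 8, d(B,C) = max(5, 5, 7, 7) = 7, d(A,C) = max(0, 1, 4, 1) = 4.
d(A,B) + d(B,C) - d(A,C) = 8 + 7 - 4 = 15 - 4 = 11. This is ≥ 0, so the triangle inequality holds for these points.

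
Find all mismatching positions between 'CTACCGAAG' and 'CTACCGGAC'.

Differing positions: 7, 9. Hamming distance = 2.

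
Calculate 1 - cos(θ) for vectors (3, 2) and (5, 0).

With u = (3, 2), v = (5, 0):
u·v = 3·5 + 2·0 = 15 + 0 = 15.
|u| = √(3² + 2²) = √13, |v| = √(5² + 0²) = √25, so |u||v| = √(13·25) = √325.
cos θ = (u·v)/(|u||v|) = 15/√325 ≈ 0.8321
Cosine distance = 1 - cos θ ≈ 1 - 0.8321 = 0.1679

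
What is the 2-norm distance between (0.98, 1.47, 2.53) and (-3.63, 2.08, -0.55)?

(Σ|x_i - y_i|^2)^(1/2) = (|0.98 - (-3.63)|^2 + |1.47 - 2.08|^2 + |2.53 - (-0.55)|^2)^(1/2)
= (4.61^2 + 0.61^2 + 3.08^2)^(1/2) = (21.2521 + 0.3721 + 9.4864)^(1/2) = (31.1106)^(1/2) ≈ 5.5777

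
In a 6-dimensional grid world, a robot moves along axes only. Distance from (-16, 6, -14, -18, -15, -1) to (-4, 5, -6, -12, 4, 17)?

Σ|x_i - y_i| = |-16 - (-4)| + |6 - 5| + |-14 - (-6)| + |-18 - (-12)| + |-15 - 4| + |-1 - 17| = 12 + 1 + 8 + 6 + 19 + 18 = 64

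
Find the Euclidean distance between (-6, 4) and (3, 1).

√(Σ(x_i - y_i)²) = √((-6 - 3)² + (4 - 1)²)
= √((-9)² + 3²) = √(81 + 9) = √90 ≈ 9.4868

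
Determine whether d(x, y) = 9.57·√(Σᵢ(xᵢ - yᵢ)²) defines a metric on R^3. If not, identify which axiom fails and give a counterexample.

Yes. The L2 (Euclidean) norm induces a metric on R^3, and multiplying a metric by a positive constant 9.57 > 0 preserves all four axioms: non-negativity (9.57·||x-y|| ≥ 0), identity (9.57·||x-y|| = 0 ⟺ ||x-y|| = 0 ⟺ x = y), symmetry (||x-y|| = ||y-x||), and the triangle inequality (9.57·||x-z|| ≤ 9.57·||x-y|| + 9.57·||y-z||). So d is a metric.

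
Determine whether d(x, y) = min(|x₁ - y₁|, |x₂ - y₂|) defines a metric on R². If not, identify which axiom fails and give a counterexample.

No. d fails identity of indiscernibles: take x = (1, 0) and y = (1, 6). Then d(x,y) = min(|1 - 1|, |0 - 6|) = min(0, 6) = 0, yet x ≠ y.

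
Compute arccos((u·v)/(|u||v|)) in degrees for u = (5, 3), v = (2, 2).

With u = (5, 3), v = (2, 2):
u·v = 5·2 + 3·2 = 10 + 6 = 16.
|u| = √(5² + 3²) = √34, |v| = √(2² + 2²) = √8, so |u||v| = √(34·8) = √272.
cos θ = (u·v)/(|u||v|) = 16/√272 ≈ 0.970143
θ = arccos(0.970143) ≈ 14.04°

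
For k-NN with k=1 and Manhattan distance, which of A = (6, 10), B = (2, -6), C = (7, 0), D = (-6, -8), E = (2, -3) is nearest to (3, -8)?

Distances: d(A) = 21, d(B) = 3, d(C) = 12, d(D) = 9, d(E) = 6. Nearest: B = (2, -6) with distance 3.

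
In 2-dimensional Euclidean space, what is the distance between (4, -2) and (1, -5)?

√(Σ(x_i - y_i)²) = √((4 - 1)² + (-2 - (-5))²)
= √(3² + 3²) = √(9 + 9) = √18 ≈ 4.2426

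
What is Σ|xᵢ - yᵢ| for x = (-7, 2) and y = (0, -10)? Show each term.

Σ|x_i - y_i| = |-7 - 0| + |2 - (-10)| = 7 + 12 = 19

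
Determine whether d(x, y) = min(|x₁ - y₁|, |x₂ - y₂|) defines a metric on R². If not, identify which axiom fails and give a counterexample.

No. d fails identity of indiscernibles: take x = (5, 0) and y = (5, 3). Then d(x,y) = min(|5 - 5|, |0 - 3|) = min(0, 3) = 0, yet x ≠ y.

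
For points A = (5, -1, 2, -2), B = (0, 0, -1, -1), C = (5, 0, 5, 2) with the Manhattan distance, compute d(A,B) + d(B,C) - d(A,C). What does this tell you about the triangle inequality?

d(A,B) = 5 + 1 + 3 + 1 = 10, d(B,C) = 5 + 0 + 6 + 3 = 14, d(A,C) = 0 + 1 + 3 + 4 = 8.
d(A,B) + d(B,C) - d(A,C) = 10 + 14 - 8 = 24 - 8 = 16. This is ≥ 0, so the triangle inequality holds for these points.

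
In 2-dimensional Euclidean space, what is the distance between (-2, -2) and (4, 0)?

√(Σ(x_i - y_i)²) = √((-2 - 4)² + (-2 - 0)²)
= √((-6)² + (-2)²) = √(36 + 4) = √40 ≈ 6.3246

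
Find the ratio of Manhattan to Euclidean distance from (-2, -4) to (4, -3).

L1 = |-2 - 4| + |-4 - (-3)| = 6 + 1 = 7
L2 = √(6² + 1²) = √37 ≈ 6.0828
L1 ≥ L2 always (equality iff movement is along one axis); L1 > L2 here.
Ratio L1/L2 = 7/√37 ≈ 1.1508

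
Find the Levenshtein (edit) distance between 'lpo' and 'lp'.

Let D[i][j] be the edit distance between the first i characters of 'lpo' and the first j characters of 'lp', with D[i][0] = i, D[0][j] = j, and D[i][j] = D[i-1][j-1] if the characters match, else 1 + min(D[i-1][j], D[i][j-1], D[i-1][j-1]). Filling the table (rows: prefixes of 'lpo', columns: prefixes of 'lp'):
     ε  l  p
  ε  0  1  2
  l  1  0  1
  p  2  1  0
  o  3  2  1
The bottom-right entry gives D[3][2] = 1, so no sequence of fewer than 1 edit works. Backtracking through the table gives one optimal edit sequence (1 edit):
  lpo → lp (del o @3)
Edit distance = 1.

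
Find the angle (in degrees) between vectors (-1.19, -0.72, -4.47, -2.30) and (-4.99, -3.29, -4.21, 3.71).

With u = (-1.19, -0.72, -4.47, -2.30), v = (-4.99, -3.29, -4.21, 3.71):
u·v = (-1.19)·(-4.99) + (-0.72)·(-3.29) + (-4.47)·(-4.21) + (-2.3)·3.71 = 5.9381 + 2.3688 + 18.8187 + (-8.533) = 18.5926.
|u| = √((-1.19)² + (-0.72)² + (-4.47)² + (-2.3)²) = √(1.4161 + 0.5184 + 19.9809 + 5.29) = √27.2054, |v| = √((-4.99)² + (-3.29)² + (-4.21)² + 3.71²) = √(24.9001 + 10.8241 + 17.7241 + 13.7641) = √67.2124.
cos θ = (u·v)/(|u||v|) = 18.5926/(√27.2054·√67.2124) ≈ 0.434798
θ = arccos(0.434798) ≈ 64.23°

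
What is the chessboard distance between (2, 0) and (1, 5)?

max(|x_i - y_i|) = max(|2 - 1|, |0 - 5|) = max(1, 5) = 5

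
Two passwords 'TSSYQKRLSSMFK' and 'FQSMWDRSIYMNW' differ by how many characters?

Differing positions: 1, 2, 4, 5, 6, 8, 9, 10, 12, 13. Hamming distance = 10.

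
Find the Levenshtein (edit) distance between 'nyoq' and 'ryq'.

Let D[i][j] be the edit distance between the first i characters of 'nyoq' and the first j characters of 'ryq', with D[i][0] = i, D[0][j] = j, and D[i][j] = D[i-1][j-1] if the characters match, else 1 + min(D[i-1][j], D[i][j-1], D[i-1][j-1]). Filling the table (rows: prefixes of 'nyoq', columns: prefixes of 'ryq'):
     ε  r  y  q
  ε  0  1  2  3
  n  1  1  2  3
  y  2  2  1  2
  o  3  3  2  2
  q  4  4  3  2
The bottom-right entry gives D[4][3] = 2, so no sequence of fewer than 2 edits works. Backtracking through the table gives one optimal edit sequence (2 edits):
  nyoq → ryoq (sub n→r @1)
  ryoq → ryq (del o @3)
Edit distance = 2.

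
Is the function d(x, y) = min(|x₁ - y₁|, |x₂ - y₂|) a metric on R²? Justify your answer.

No. d fails identity of indiscernibles: take x = (2, 0) and y = (2, 3). Then d(x,y) = min(|2 - 2|, |0 - 3|) = min(0, 3) = 0, yet x ≠ y.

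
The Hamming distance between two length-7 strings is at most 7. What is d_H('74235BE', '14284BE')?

Differing positions: 1, 4, 5. Hamming distance = 3. The maximum possible Hamming distance for length-7 strings is 7, so d_H/7 = 3/7 ≈ 0.4286.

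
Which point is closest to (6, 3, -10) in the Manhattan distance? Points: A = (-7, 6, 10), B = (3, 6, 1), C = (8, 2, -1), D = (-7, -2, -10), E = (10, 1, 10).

Distances: d(A) = 36, d(B) = 17, d(C) = 12, d(D) = 18, d(E) = 26. Nearest: C = (8, 2, -1) with distance 12.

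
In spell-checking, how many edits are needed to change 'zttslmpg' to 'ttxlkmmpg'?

Let D[i][j] be the edit distance between the first i characters of 'zttslmpg' and the first j characters of 'ttxlkmmpg', with D[i][0] = i, D[0][j] = j, and D[i][j] = D[i-1][j-1] if the characters match, else 1 + min(D[i-1][j], D[i][j-1], D[i-1][j-1]). Filling the table (rows: prefixes of 'zttslmpg', columns: prefixes of 'ttxlkmmpg'):
     ε  t  t  x  l  k  m  m  p  g
  ε  0  1  2  3  4  5  6  7  8  9
  z  1  1  2  3  4  5  6  7  8  9
  t  2  1  1  2  3  4  5  6  7  8
  t  3  2  1  2  3  4  5  6  7  8
  s  4  3  2  2  3  4  5  6  7  8
  l  5  4  3  3  2  3  4  5  6  7
  m  6  5  4  4  3  3  3  4  5  6
  p  7  6  5  5  4  4  4  4  4  5
  g  8  7  6  6  5  5  5  5  5  4
The bottom-right entry gives D[8][9] = 4, so no sequence of fewer than 4 edits works. Backtracking through the table gives one optimal edit sequence (4 edits):
  zttslmpg → ttslmpg (del z @1)
  ttslmpg → ttxlmpg (sub s→x @3)
  ttxlmpg → ttxlkmpg (ins k @5)
  ttxlkmpg → ttxlkmmpg (ins m @6)
Edit distance = 4.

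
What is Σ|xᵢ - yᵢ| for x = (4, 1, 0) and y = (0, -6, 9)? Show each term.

Σ|x_i - y_i| = |4 - 0| + |1 - (-6)| + |0 - 9| = 4 + 7 + 9 = 20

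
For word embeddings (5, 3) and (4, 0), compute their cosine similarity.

With u = (5, 3), v = (4, 0):
u·v = 5·4 + 3·0 = 20 + 0 = 20.
|u| = √(5² + 3²) = √34, |v| = √(4² + 0²) = √16, so |u||v| = √(34·16) = √544.
cos θ = (u·v)/(|u||v|) = 20/√544 ≈ 0.8575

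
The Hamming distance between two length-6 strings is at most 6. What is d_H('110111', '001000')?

Differing positions: 1, 2, 3, 4, 5, 6. Hamming distance = 6. The maximum possible Hamming distance for length-6 strings is 6, so d_H/6 = 6/6 = 1.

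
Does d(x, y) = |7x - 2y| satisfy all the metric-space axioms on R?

No. d fails symmetry: d(8, 6) = |7·8 - 2·6| = |44| = 44, but d(6, 8) = |7·6 - 2·8| = |26| = 26. Since 44 ≠ 26, d(x,y) ≠ d(y,x) in general.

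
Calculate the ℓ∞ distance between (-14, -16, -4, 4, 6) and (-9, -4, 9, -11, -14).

max(|x_i - y_i|) = max(|-14 - (-9)|, |-16 - (-4)|, |-4 - 9|, |4 - (-11)|, |6 - (-14)|) = max(5, 12, 13, 15, 20) = 20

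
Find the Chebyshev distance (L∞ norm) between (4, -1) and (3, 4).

max(|x_i - y_i|) = max(|4 - 3|, |-1 - 4|) = max(1, 5) = 5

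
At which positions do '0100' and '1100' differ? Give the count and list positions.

Differing positions: 1. Hamming distance = 1.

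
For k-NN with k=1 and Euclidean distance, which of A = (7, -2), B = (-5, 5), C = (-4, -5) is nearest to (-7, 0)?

Distances: d(A) ≈ 14.1421, d(B) ≈ 5.3852, d(C) ≈ 5.831. Nearest: B = (-5, 5) with distance 5.3852.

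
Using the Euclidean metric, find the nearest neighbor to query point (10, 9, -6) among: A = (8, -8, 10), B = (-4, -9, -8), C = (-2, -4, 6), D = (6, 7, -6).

Distances: d(A) ≈ 23.4307, d(B) ≈ 22.891, d(C) ≈ 21.3776, d(D) ≈ 4.4721. Nearest: D = (6, 7, -6) with distance 4.4721.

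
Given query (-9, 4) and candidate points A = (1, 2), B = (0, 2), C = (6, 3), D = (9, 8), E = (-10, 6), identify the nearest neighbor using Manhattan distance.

Distances: d(A) = 12, d(B) = 11, d(C) = 16, d(D) = 22, d(E) = 3. Nearest: E = (-10, 6) with distance 3.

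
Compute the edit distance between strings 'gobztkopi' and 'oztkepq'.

Let D[i][j] be the edit distance between the first i characters of 'gobztkopi' and the first j characters of 'oztkepq', with D[i][0] = i, D[0][j] = j, and D[i][j] = D[i-1][j-1] if the characters match, else 1 + min(D[i-1][j], D[i][j-1], D[i-1][j-1]). Filling the table (rows: prefixes of 'gobztkopi', columns: prefixes of 'oztkepq'):
     ε  o  z  t  k  e  p  q
  ε  0  1  2  3  4  5  6  7
  g  1  1  2  3  4  5  6  7
  o  2  1  2  3  4  5  6  7
  b  3  2  2  3  4  5  6  7
  z  4  3  2  3  4  5  6  7
  t  5  4  3  2  3  4  5  6
  k  6  5  4  3  2  3  4  5
  o  7  6  5  4  3  3  4  5
  p  8  7  6  5  4  4  3  4
  i  9  8  7  6  5  5  4  4
The bottom-right entry gives D[9][7] = 4, so no sequence of fewer than 4 edits works. Backtracking through the table gives one optimal edit sequence (4 edits):
  gobztkopi → obztkopi (del g @1)
  obztkopi → oztkopi (del b @2)
  oztkopi → oztkepi (sub o→e @5)
  oztkepi → oztkepq (sub i→q @7)
Edit distance = 4.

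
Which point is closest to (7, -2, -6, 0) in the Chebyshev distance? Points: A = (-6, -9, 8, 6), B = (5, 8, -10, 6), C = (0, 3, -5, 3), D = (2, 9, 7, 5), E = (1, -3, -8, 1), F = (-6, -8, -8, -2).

Distances: d(A) = 14, d(B) = 10, d(C) = 7, d(D) = 13, d(E) = 6, d(F) = 13. Nearest: E = (1, -3, -8, 1) with distance 6.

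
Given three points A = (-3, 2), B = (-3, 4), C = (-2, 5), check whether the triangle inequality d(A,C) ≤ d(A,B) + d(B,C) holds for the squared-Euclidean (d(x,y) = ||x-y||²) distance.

d(A,B) = 0² + 2² = 4, d(B,C) = 1² + 1² = 2, d(A,C) = 1² + 3² = 10.
d(A,C) = 10 > 4 + 2 = 6. Triangle inequality is VIOLATED. (Squared-Euclidean is not a metric — this is a counterexample.)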